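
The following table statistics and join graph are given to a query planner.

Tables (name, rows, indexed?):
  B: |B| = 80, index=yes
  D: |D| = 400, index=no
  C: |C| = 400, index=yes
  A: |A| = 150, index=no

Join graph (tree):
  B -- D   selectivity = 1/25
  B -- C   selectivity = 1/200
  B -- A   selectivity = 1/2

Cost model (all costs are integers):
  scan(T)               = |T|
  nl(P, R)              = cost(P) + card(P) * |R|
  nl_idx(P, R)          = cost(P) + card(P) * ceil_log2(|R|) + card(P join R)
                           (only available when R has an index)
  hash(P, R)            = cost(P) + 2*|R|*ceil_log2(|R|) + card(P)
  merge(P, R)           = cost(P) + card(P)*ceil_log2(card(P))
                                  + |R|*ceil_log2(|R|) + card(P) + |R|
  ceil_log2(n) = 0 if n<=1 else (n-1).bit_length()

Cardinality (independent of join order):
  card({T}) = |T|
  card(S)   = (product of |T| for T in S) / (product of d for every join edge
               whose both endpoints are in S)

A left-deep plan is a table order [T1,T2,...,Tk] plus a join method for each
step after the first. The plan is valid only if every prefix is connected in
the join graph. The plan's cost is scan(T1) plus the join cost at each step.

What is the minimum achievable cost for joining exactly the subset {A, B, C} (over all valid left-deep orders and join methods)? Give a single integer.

3520

Selinger DP over subsets of {A,B,C}:
  {B}: scan cost=80, card=80
  {C}: scan cost=400, card=400
  {A}: scan cost=150, card=150
  {BC}: card=160; try (C,nl_idx)→960, (B,hash)→1920, (B,nl_idx)→3360, (C,merge)→4720, (B,merge)→5040, (C,hash)→7360 …(+2); best=960 via (C,nl_idx)
  {AB}: card=6000; try (B,hash)→1420, (A,merge)→2070, (B,merge)→2140, (A,hash)→2560, (B,nl_idx)→7200, (A,nl)→12080 …(+1); best=1420 via (B,hash)
  {ABC}: card=12000; try (A,hash)→3520, (A,merge)→3750, (C,hash)→14620, (A,nl)→24960, (C,nl_idx)→67420, (C,merge)→89420 …(+1); best=3520 via (A,hash)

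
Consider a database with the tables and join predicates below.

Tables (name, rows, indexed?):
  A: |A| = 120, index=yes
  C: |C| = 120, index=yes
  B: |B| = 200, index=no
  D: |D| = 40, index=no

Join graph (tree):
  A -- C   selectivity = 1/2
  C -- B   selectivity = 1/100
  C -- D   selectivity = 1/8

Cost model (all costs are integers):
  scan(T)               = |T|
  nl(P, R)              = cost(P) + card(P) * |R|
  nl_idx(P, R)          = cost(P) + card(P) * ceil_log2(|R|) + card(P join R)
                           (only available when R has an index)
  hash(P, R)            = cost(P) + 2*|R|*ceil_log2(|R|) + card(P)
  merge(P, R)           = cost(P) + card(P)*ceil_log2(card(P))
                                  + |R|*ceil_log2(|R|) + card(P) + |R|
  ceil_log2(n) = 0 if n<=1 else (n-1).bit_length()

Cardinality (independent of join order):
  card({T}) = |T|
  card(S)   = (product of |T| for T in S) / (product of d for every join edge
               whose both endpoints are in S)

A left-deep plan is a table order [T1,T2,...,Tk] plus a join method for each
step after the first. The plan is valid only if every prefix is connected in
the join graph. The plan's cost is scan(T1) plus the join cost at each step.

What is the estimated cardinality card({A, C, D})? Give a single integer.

36000

Tables in S: A(120), C(120), D(40)
Edges inside S: A-C(d=2), C-D(d=8)
numerator = 120 * 120 * 40 = 576000
denominator = 2 * 8 = 16
card(S) = 576000 / 16 = 36000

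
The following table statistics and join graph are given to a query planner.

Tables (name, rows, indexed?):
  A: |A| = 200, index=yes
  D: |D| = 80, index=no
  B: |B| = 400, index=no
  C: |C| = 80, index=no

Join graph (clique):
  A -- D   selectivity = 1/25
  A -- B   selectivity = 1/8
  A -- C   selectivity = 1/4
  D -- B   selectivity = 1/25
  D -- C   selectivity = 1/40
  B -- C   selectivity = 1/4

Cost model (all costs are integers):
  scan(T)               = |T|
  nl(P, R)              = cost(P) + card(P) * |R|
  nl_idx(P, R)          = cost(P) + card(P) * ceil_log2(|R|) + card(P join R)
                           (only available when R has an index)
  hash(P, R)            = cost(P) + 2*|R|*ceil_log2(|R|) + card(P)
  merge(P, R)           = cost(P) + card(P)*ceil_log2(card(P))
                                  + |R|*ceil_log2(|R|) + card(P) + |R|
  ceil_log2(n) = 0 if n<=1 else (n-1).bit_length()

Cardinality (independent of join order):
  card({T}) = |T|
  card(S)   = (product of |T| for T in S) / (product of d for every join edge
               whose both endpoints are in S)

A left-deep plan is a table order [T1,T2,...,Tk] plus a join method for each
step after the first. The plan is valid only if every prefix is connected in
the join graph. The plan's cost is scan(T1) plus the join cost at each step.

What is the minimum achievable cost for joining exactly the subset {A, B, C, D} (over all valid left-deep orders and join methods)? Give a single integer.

8160

Selinger DP over subsets of {A,B,C,D}:
  {A}: scan cost=200, card=200
  {D}: scan cost=80, card=80
  {B}: scan cost=400, card=400
  {C}: scan cost=80, card=80
  {AD}: card=640; try (A,nl_idx)→1360, (D,hash)→1520, (A,merge)→2520, (D,merge)→2640, (A,hash)→3360, (A,nl)→16080 …(+1); best=1360 via (A,nl_idx)
  {AB}: card=10000; try (A,hash)→4000, (B,merge)→6000, (A,merge)→6200, (B,hash)→7600, (A,nl_idx)→13600, (B,nl)→80200 …(+1); best=4000 via (A,hash)
  {AC}: card=4000; try (C,hash)→1520, (A,merge)→2520, (C,merge)→2640, (A,hash)→3360, (A,nl_idx)→4720, (A,nl)→16080 …(+1); best=1520 via (C,hash)
  {BD}: card=1280; try (D,hash)→1920, (B,merge)→4720, (D,merge)→5040, (B,hash)→7360, (B,nl)→32080, (D,nl)→32400; best=1920 via (D,hash)
  {CD}: card=160; try (D,hash)→1280, (C,hash)→1280, (D,merge)→1360, (C,merge)→1360, (D,nl)→6480, (C,nl)→6480; best=1280 via (D,hash)
  {BC}: card=8000; try (C,hash)→1920, (B,merge)→4720, (C,merge)→5040, (B,hash)→7360, (B,nl)→32080, (C,nl)→32400; best=1920 via (C,hash)
  {ABD}: card=1280; try (A,hash)→6400, (B,hash)→9200, (B,merge)→12400, (A,nl_idx)→13440, (D,hash)→15120, (A,merge)→19080 …(+4); best=6400 via (A,hash)
  {ACD}: card=320; try (A,nl_idx)→2880, (C,hash)→3120, (A,merge)→4520, (A,hash)→4640, (D,hash)→6640, (C,merge)→9040 …(+4); best=2880 via (A,nl_idx)
  {ABC}: card=50000; try (B,hash)→12720, (A,hash)→13120, (C,hash)→15120, (B,merge)→57520, (A,merge)→115720, (A,nl_idx)→115920 …(+4); best=12720 via (B,hash)
  {BCD}: card=640; try (C,hash)→4320, (B,merge)→6720, (B,hash)→8640, (D,hash)→11040, (C,merge)→17920, (B,nl)→65280 …(+3); best=4320 via (C,hash)
  {ABCD}: card=160; try (A,hash)→8160, (C,hash)→8800, (A,nl_idx)→9600, (B,merge)→10080, (B,hash)→10400, (A,merge)→13160 …(+7); best=8160 via (A,hash)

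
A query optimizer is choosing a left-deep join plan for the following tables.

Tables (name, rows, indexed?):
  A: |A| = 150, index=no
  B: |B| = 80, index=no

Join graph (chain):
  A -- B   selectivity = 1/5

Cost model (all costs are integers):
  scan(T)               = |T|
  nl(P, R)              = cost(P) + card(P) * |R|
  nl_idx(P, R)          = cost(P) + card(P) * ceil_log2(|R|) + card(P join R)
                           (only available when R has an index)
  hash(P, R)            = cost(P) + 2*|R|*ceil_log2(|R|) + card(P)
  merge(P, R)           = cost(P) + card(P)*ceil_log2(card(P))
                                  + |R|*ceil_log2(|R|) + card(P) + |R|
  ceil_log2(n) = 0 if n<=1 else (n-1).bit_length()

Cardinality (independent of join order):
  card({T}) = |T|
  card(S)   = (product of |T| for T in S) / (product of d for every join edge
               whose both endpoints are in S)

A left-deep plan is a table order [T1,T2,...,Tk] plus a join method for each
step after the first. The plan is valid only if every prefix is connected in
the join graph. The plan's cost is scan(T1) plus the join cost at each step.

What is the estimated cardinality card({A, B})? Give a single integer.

Tables in S: A(150), B(80)
Edges inside S: A-B(d=5)
numerator = 150 * 80 = 12000
denominator = 5 = 5
card(S) = 12000 / 5 = 2400

2400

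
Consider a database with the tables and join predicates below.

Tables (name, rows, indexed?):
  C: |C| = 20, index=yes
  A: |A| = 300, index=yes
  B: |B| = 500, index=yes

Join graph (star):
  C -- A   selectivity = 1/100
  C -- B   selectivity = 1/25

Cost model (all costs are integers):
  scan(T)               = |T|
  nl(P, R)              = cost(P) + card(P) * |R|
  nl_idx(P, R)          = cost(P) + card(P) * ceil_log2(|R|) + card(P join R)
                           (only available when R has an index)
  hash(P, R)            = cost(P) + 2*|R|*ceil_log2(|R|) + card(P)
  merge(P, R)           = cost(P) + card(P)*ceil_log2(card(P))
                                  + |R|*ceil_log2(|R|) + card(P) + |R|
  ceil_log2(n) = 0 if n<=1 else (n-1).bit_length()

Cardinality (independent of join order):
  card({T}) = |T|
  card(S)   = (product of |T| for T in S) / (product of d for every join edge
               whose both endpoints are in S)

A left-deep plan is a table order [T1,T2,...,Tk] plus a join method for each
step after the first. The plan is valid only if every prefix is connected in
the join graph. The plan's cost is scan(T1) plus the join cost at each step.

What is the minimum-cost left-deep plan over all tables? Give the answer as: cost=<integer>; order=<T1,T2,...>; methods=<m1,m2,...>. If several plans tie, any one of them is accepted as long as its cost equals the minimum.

Selinger DP (subsets sized 1..n):
  {C}: scan cost=20, card=20
  {A}: scan cost=300, card=300
  {B}: scan cost=500, card=500
  {AC}: card=60; try (A,nl_idx)→260, (C,hash)→800, (C,nl_idx)→1860, (A,merge)→3140, (C,merge)→3420, (A,hash)→5440 …(+2); best=260 via (A,nl_idx)
  {BC}: card=400; try (B,nl_idx)→600, (C,hash)→1200, (C,nl_idx)→3400, (B,merge)→5140, (C,merge)→5620, (B,hash)→9040 …(+2); best=600 via (B,nl_idx)
  {ABC}: card=1200; try (B,nl_idx)→2000, (A,nl_idx)→5400, (B,merge)→5680, (A,hash)→6400, (A,merge)→7600, (B,hash)→9320 …(+2); best=2000 via (B,nl_idx)

cost=2000; order=C,A,B; methods=nl_idx,nl_idx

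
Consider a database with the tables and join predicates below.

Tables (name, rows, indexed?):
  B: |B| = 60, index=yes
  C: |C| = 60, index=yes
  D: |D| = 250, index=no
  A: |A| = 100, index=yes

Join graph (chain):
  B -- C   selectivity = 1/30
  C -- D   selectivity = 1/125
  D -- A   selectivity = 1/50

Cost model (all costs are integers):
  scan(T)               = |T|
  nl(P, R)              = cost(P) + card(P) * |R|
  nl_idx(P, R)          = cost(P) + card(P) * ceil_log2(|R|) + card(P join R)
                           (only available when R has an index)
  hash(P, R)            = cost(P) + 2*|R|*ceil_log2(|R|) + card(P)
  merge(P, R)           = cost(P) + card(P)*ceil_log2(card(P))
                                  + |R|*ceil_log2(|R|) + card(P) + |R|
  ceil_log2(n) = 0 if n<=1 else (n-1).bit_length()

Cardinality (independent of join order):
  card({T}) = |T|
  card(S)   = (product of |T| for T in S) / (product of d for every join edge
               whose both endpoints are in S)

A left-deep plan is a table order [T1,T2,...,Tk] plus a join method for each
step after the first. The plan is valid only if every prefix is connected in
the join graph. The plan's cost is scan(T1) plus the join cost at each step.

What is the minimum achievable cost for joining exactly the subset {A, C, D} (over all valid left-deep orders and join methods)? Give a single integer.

Selinger DP over subsets of {A,C,D}:
  {C}: scan cost=60, card=60
  {D}: scan cost=250, card=250
  {A}: scan cost=100, card=100
  {CD}: card=120; try (C,hash)→1220, (C,nl_idx)→1870, (D,merge)→2730, (C,merge)→2920, (D,hash)→4120, (D,nl)→15060 …(+1); best=1220 via (C,hash)
  {AD}: card=500; try (A,hash)→1900, (A,nl_idx)→2500, (D,merge)→3150, (A,merge)→3300, (D,hash)→4200, (D,nl)→25100 …(+1); best=1900 via (A,hash)
  {ACD}: card=240; try (A,nl_idx)→2300, (A,hash)→2740, (A,merge)→2980, (C,hash)→3120, (C,nl_idx)→5140, (C,merge)→7320 …(+2); best=2300 via (A,nl_idx)

2300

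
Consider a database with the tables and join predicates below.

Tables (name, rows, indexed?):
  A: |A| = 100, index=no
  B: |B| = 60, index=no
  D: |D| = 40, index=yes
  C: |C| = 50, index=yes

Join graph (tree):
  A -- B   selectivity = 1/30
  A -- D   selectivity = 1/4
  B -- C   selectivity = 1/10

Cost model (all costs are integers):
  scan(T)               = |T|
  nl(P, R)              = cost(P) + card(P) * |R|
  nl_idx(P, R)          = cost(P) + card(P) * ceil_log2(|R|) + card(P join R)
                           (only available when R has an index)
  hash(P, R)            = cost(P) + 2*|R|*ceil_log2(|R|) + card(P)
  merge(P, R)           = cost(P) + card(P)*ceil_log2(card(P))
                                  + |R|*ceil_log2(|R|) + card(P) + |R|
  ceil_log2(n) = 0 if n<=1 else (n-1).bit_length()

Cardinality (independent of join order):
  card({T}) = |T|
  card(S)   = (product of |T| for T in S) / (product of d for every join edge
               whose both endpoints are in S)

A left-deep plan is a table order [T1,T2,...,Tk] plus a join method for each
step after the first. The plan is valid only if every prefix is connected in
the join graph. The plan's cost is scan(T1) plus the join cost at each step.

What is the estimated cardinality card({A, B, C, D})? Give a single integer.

10000

Tables in S: A(100), B(60), C(50), D(40)
Edges inside S: A-B(d=30), A-D(d=4), B-C(d=10)
numerator = 100 * 60 * 50 * 40 = 12000000
denominator = 30 * 4 * 10 = 1200
card(S) = 12000000 / 1200 = 10000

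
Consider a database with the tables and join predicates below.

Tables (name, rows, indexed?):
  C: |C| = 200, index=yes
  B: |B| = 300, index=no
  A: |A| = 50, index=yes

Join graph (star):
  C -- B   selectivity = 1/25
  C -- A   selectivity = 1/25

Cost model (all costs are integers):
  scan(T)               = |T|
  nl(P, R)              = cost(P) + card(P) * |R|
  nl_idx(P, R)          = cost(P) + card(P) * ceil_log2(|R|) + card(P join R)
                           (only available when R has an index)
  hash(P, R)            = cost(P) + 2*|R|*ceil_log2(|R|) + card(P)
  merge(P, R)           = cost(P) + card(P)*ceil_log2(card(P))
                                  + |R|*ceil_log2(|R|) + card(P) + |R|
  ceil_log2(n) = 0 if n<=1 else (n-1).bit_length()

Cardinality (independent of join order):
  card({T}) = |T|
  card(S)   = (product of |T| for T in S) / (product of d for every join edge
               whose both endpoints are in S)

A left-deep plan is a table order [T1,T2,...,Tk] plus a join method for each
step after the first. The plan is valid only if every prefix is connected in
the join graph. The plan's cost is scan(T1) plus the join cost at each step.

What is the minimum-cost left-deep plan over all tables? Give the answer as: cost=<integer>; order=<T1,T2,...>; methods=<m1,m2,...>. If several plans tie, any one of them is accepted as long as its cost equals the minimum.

cost=6650; order=A,C,B; methods=nl_idx,hash

Selinger DP (subsets sized 1..n):
  {C}: scan cost=200, card=200
  {B}: scan cost=300, card=300
  {A}: scan cost=50, card=50
  {BC}: card=2400; try (C,hash)→3800, (B,merge)→5000, (C,merge)→5100, (C,nl_idx)→5100, (B,hash)→5800, (B,nl)→60200 …(+1); best=3800 via (C,hash)
  {AC}: card=400; try (C,nl_idx)→850, (A,hash)→1000, (A,nl_idx)→1800, (C,merge)→2200, (A,merge)→2350, (C,hash)→3300 …(+2); best=850 via (C,nl_idx)
  {ABC}: card=4800; try (B,hash)→6650, (A,hash)→6800, (B,merge)→7850, (A,nl_idx)→23000, (A,merge)→35350, (B,nl)→120850 …(+1); best=6650 via (B,hash)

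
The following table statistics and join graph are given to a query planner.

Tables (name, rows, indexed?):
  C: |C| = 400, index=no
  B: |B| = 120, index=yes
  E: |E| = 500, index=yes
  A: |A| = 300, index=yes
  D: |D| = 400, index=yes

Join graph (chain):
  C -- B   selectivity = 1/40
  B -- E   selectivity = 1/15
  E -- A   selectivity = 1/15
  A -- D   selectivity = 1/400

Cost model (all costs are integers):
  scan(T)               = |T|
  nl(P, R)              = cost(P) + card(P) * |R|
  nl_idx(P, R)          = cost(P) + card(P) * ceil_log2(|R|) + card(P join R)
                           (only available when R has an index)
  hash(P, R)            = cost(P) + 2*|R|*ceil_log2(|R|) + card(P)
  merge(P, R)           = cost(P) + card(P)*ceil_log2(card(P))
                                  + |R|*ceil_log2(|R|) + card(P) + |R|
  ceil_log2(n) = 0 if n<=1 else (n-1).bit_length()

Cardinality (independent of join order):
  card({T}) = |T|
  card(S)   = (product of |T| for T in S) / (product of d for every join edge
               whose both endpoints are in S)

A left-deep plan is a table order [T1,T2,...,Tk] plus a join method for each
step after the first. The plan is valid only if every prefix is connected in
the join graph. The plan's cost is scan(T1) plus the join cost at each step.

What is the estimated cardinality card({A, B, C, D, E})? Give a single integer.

Tables in S: A(300), B(120), C(400), D(400), E(500)
Edges inside S: C-B(d=40), B-E(d=15), E-A(d=15), A-D(d=400)
numerator = 300 * 120 * 400 * 400 * 500 = 2880000000000
denominator = 40 * 15 * 15 * 400 = 3600000
card(S) = 2880000000000 / 3600000 = 800000

800000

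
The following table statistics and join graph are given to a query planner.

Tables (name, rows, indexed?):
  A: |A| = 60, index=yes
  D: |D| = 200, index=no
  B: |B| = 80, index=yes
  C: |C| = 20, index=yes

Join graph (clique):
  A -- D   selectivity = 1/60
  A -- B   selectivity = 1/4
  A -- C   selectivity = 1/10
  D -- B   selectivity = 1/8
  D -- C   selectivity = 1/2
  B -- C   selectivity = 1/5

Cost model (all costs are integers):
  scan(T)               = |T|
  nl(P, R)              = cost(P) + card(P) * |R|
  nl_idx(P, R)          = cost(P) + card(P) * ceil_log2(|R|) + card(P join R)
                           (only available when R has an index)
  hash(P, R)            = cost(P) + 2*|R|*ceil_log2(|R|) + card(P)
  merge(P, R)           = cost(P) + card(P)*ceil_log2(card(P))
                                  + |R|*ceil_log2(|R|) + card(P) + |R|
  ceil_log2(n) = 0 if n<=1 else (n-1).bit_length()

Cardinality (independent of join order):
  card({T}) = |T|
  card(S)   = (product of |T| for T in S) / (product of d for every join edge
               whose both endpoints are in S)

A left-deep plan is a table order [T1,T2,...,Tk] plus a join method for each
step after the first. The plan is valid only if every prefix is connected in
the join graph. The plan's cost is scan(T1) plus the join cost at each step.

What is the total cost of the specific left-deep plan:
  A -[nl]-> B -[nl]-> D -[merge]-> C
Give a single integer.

step 1: scan A: cost=60, card=60
step 2: join B via nl
    card(P join B) = 60*80/(4) = 1200
    cost = 60 + 60*80 = 4860
step 3: join D via nl
    card(P join D) = 1200*200/(60*8) = 500
    cost = 4860 + 1200*200 = 244860
step 4: join C via merge
    card(P join C) = 500*20/(10*2*5) = 100
    cost = 244860 + 500*9 + 20*5 + 500 + 20 = 249980

249980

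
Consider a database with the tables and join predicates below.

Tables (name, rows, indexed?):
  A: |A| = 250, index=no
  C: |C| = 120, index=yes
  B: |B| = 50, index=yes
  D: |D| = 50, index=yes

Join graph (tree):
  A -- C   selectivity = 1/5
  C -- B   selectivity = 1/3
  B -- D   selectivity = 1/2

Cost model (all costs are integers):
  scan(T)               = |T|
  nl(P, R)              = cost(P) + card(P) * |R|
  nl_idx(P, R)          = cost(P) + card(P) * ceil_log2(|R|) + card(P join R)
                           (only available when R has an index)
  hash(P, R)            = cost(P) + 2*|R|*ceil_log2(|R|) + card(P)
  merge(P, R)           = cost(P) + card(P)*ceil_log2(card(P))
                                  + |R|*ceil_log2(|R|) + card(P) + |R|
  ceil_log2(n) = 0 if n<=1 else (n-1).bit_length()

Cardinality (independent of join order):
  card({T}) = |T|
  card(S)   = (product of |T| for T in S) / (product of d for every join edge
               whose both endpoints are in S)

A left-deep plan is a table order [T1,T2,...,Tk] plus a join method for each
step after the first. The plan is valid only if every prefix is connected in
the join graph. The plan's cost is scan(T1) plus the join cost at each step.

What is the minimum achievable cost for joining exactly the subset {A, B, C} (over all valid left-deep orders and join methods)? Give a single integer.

6840

Selinger DP over subsets of {A,B,C}:
  {A}: scan cost=250, card=250
  {C}: scan cost=120, card=120
  {B}: scan cost=50, card=50
  {AC}: card=6000; try (C,hash)→2180, (A,merge)→3330, (C,merge)→3460, (A,hash)→4240, (C,nl_idx)→8000, (A,nl)→30120 …(+1); best=2180 via (C,hash)
  {BC}: card=2000; try (B,hash)→840, (C,merge)→1360, (B,merge)→1430, (C,hash)→1780, (C,nl_idx)→2400, (B,nl_idx)→2840 …(+2); best=840 via (B,hash)
  {ABC}: card=100000; try (A,hash)→6840, (B,hash)→8780, (A,merge)→27090, (B,merge)→86530, (B,nl_idx)→138180, (B,nl)→302180 …(+1); best=6840 via (A,hash)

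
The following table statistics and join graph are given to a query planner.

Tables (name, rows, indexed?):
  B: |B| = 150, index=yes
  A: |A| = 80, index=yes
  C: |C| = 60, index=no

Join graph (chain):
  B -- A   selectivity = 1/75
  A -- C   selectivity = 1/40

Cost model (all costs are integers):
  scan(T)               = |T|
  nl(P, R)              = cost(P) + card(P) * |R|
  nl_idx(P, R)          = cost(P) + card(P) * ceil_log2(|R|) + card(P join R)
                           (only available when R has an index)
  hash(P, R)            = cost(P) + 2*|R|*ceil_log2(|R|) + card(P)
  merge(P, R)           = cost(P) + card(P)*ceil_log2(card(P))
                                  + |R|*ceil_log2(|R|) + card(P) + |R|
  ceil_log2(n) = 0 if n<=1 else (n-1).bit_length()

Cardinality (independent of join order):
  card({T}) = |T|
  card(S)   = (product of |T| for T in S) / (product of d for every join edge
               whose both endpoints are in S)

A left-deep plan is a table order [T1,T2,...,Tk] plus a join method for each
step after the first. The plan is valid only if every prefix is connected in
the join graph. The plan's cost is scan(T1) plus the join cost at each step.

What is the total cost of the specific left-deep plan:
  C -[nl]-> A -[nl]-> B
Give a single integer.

step 1: scan C: cost=60, card=60
step 2: join A via nl
    card(P join A) = 60*80/(40) = 120
    cost = 60 + 60*80 = 4860
step 3: join B via nl
    card(P join B) = 120*150/(75) = 240
    cost = 4860 + 120*150 = 22860

22860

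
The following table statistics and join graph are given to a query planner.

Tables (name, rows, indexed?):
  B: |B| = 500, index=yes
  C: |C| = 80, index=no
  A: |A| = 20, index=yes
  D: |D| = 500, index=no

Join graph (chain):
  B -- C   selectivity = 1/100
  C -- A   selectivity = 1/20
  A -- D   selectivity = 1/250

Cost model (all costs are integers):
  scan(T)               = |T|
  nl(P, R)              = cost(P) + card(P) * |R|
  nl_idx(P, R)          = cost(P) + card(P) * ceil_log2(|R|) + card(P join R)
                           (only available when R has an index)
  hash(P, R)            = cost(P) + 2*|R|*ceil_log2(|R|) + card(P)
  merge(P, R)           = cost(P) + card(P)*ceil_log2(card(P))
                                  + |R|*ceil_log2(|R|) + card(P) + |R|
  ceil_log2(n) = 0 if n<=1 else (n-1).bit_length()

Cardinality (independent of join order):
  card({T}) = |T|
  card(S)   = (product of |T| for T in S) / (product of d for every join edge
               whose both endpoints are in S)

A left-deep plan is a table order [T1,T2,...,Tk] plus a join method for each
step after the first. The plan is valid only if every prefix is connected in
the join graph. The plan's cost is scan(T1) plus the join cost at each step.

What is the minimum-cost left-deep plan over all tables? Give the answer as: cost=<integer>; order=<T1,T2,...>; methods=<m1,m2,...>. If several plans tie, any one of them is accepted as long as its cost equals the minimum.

Selinger DP (subsets sized 1..n):
  {B}: scan cost=500, card=500
  {C}: scan cost=80, card=80
  {A}: scan cost=20, card=20
  {D}: scan cost=500, card=500
  {BC}: card=400; try (B,nl_idx)→1200, (C,hash)→2120, (B,merge)→5720, (C,merge)→6140, (B,hash)→9160, (B,nl)→40080 …(+1); best=1200 via (B,nl_idx)
  {AC}: card=80; try (A,hash)→360, (A,nl_idx)→560, (C,merge)→780, (A,merge)→840, (C,hash)→1160, (C,nl)→1620 …(+1); best=360 via (A,hash)
  {AD}: card=40; try (A,hash)→1200, (A,nl_idx)→3040, (D,merge)→5140, (A,merge)→5620, (D,hash)→9040, (D,nl)→10020 …(+1); best=1200 via (A,hash)
  {ABC}: card=400; try (B,nl_idx)→1480, (A,hash)→1800, (A,nl_idx)→3600, (A,merge)→5320, (B,merge)→6000, (A,nl)→9200 …(+2); best=1480 via (B,nl_idx)
  {ACD}: card=160; try (C,merge)→2120, (C,hash)→2360, (C,nl)→4400, (D,merge)→6000, (D,hash)→9440, (D,nl)→40360; best=2120 via (C,merge)
  {ABCD}: card=800; try (B,nl_idx)→4360, (B,merge)→8560, (D,merge)→10480, (D,hash)→10880, (B,hash)→11280, (B,nl)→82120 …(+1); best=4360 via (B,nl_idx)

cost=4360; order=D,A,C,B; methods=hash,merge,nl_idx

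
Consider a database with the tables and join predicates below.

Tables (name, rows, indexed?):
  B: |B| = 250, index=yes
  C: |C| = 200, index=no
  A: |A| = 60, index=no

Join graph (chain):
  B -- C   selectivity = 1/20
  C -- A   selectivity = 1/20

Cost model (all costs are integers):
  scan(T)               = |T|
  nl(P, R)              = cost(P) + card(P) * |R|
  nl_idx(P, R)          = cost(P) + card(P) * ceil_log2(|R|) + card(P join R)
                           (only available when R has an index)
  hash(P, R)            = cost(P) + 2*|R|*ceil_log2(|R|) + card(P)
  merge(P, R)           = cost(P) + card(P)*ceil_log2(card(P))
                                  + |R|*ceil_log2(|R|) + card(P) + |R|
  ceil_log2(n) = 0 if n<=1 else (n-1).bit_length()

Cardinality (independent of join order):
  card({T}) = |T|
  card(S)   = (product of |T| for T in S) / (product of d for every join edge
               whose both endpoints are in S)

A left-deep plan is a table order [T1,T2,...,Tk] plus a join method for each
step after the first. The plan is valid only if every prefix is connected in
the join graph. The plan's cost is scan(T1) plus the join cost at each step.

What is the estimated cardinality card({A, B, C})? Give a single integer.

Tables in S: A(60), B(250), C(200)
Edges inside S: B-C(d=20), C-A(d=20)
numerator = 60 * 250 * 200 = 3000000
denominator = 20 * 20 = 400
card(S) = 3000000 / 400 = 7500

7500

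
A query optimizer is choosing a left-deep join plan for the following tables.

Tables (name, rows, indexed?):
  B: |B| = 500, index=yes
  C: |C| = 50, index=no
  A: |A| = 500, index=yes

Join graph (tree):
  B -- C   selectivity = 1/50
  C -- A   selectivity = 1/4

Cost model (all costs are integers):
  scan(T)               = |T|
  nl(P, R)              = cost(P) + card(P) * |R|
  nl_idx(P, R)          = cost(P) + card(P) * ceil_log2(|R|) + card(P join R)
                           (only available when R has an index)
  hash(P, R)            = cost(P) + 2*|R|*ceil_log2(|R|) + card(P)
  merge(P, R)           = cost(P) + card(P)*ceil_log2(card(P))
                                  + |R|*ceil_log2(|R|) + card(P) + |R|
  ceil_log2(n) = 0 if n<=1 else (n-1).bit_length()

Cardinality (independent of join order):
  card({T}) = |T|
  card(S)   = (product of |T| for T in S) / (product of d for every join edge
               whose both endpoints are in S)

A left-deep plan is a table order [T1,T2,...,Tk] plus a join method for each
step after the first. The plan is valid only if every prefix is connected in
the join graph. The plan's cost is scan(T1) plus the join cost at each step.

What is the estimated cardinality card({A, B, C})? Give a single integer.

Tables in S: A(500), B(500), C(50)
Edges inside S: B-C(d=50), C-A(d=4)
numerator = 500 * 500 * 50 = 12500000
denominator = 50 * 4 = 200
card(S) = 12500000 / 200 = 62500

62500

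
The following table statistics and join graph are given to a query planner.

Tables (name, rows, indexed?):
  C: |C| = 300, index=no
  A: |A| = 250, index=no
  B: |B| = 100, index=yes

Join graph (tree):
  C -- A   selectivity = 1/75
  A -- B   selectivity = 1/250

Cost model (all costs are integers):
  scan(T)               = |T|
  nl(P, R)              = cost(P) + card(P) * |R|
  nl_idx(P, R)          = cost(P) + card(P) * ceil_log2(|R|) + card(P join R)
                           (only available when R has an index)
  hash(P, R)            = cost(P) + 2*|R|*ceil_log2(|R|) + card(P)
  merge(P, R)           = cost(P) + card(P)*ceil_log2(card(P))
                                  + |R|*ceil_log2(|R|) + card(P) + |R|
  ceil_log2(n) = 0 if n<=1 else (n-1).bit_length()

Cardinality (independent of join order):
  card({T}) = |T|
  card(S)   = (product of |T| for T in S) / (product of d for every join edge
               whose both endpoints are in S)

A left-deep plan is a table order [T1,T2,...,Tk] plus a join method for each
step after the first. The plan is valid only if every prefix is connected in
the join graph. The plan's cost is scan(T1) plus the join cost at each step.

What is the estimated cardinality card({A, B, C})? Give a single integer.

Tables in S: A(250), B(100), C(300)
Edges inside S: C-A(d=75), A-B(d=250)
numerator = 250 * 100 * 300 = 7500000
denominator = 75 * 250 = 18750
card(S) = 7500000 / 18750 = 400

400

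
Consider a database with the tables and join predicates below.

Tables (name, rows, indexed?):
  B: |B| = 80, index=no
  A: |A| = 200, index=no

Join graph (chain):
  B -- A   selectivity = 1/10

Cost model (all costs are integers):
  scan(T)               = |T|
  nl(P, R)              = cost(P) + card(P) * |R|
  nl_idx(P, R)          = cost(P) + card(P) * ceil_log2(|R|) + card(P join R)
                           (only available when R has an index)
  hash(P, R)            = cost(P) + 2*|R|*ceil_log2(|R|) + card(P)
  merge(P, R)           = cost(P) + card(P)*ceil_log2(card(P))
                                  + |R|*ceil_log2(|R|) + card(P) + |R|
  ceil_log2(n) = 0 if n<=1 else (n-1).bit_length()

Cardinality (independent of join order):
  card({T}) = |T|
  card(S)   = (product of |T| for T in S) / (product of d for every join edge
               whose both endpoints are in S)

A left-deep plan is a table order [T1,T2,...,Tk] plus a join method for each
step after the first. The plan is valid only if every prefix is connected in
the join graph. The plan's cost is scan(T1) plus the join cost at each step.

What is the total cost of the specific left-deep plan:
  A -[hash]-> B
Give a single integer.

step 1: scan A: cost=200, card=200
step 2: join B via hash
    card(P join B) = 200*80/(10) = 1600
    cost = 200 + 2*80*7 + 200 = 1520

1520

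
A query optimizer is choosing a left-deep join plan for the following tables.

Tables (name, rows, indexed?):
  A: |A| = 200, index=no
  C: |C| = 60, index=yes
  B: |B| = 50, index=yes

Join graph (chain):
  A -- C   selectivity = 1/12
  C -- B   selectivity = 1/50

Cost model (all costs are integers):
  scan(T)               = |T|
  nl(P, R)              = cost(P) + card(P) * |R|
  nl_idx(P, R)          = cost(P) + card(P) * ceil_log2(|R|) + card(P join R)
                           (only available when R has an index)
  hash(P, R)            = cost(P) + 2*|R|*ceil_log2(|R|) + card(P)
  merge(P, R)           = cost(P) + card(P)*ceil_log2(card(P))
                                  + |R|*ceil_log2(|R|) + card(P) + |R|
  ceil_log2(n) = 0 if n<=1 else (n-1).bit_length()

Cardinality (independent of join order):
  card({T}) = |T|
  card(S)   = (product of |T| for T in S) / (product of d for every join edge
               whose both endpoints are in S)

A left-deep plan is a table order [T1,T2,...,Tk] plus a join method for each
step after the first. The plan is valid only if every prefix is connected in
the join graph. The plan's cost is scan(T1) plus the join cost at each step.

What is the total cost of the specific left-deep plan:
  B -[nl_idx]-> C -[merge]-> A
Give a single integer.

2630

step 1: scan B: cost=50, card=50
step 2: join C via nl_idx
    card(P join C) = 50*60/(50) = 60
    cost = 50 + 50*6 + 60 = 410
step 3: join A via merge
    card(P join A) = 60*200/(12) = 1000
    cost = 410 + 60*6 + 200*8 + 60 + 200 = 2630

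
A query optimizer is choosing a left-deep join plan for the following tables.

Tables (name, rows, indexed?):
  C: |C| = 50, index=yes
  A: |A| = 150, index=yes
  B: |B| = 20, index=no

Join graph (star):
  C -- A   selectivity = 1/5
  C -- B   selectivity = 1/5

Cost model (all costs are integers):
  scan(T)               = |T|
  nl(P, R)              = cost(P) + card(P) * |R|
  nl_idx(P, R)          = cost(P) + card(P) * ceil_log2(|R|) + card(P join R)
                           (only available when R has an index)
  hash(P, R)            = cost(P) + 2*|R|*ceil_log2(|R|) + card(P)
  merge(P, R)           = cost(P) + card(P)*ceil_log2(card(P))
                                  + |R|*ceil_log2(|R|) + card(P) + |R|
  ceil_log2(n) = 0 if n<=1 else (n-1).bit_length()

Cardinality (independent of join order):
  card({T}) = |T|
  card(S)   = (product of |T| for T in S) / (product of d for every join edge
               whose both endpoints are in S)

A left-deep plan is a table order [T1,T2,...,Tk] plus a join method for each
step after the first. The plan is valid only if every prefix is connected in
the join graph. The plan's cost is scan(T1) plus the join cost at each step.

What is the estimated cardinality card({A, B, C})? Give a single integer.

6000

Tables in S: A(150), B(20), C(50)
Edges inside S: C-A(d=5), C-B(d=5)
numerator = 150 * 20 * 50 = 150000
denominator = 5 * 5 = 25
card(S) = 150000 / 25 = 6000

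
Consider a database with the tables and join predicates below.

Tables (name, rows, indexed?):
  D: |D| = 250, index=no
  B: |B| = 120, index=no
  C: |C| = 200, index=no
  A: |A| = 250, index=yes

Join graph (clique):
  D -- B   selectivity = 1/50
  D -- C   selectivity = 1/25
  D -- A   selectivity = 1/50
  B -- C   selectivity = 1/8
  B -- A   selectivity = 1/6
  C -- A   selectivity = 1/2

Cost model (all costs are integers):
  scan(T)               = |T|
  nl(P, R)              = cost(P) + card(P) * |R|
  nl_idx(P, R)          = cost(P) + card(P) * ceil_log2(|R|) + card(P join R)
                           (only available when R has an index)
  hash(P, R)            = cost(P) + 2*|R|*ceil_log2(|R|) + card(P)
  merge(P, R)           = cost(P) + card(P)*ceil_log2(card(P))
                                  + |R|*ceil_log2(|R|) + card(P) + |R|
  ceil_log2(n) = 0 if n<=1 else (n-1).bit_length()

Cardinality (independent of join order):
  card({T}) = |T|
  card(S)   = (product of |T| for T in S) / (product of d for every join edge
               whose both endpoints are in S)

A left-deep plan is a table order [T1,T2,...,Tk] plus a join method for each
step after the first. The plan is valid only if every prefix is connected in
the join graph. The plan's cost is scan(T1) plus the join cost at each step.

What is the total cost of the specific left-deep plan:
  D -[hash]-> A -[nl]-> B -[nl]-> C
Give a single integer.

step 1: scan D: cost=250, card=250
step 2: join A via hash
    card(P join A) = 250*250/(50) = 1250
    cost = 250 + 2*250*8 + 250 = 4500
step 3: join B via nl
    card(P join B) = 1250*120/(50*6) = 500
    cost = 4500 + 1250*120 = 154500
step 4: join C via nl
    card(P join C) = 500*200/(25*8*2) = 250
    cost = 154500 + 500*200 = 254500

254500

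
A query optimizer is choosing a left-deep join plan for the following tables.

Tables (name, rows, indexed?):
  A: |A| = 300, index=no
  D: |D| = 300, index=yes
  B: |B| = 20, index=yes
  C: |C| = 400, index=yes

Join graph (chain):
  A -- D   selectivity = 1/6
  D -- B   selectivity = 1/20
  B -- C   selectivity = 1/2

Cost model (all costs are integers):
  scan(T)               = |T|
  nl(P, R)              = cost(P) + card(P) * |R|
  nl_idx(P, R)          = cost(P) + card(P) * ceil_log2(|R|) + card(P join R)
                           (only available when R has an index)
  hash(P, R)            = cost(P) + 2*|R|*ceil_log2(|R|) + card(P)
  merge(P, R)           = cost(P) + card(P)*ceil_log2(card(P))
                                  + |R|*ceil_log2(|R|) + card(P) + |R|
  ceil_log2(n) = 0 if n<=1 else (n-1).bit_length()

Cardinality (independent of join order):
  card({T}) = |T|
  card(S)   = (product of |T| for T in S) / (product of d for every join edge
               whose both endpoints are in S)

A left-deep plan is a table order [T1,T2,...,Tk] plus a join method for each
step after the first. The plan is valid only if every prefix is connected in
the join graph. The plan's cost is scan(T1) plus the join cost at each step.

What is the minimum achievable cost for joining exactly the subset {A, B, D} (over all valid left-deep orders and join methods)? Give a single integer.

Selinger DP over subsets of {A,B,D}:
  {A}: scan cost=300, card=300
  {D}: scan cost=300, card=300
  {B}: scan cost=20, card=20
  {AD}: card=15000; try (D,hash)→6000, (A,hash)→6000, (D,merge)→6300, (A,merge)→6300, (D,nl_idx)→18000, (D,nl)→90300 …(+1); best=6000 via (D,hash)
  {BD}: card=300; try (D,nl_idx)→500, (B,hash)→800, (B,nl_idx)→2100, (D,merge)→3140, (B,merge)→3420, (D,hash)→5440 …(+2); best=500 via (D,nl_idx)
  {ABD}: card=15000; try (A,hash)→6200, (A,merge)→6500, (B,hash)→21200, (A,nl)→90500, (B,nl_idx)→96000, (B,merge)→231120 …(+1); best=6200 via (A,hash)

6200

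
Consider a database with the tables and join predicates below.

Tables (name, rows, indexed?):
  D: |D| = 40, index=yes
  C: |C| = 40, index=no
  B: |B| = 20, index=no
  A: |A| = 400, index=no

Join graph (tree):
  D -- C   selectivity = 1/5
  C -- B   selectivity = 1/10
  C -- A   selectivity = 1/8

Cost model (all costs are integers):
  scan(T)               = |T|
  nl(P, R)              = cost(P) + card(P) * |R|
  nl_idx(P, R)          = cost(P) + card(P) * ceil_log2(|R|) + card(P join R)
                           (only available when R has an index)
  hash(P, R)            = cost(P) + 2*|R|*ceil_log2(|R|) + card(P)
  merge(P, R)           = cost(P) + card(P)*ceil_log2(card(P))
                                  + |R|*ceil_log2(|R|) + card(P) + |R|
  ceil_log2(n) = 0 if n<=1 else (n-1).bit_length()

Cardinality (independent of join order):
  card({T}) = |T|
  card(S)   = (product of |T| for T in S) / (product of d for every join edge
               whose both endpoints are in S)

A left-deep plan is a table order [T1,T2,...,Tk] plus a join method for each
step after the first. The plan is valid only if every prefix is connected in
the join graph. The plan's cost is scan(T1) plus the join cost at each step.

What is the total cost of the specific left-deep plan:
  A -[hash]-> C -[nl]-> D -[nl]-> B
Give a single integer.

step 1: scan A: cost=400, card=400
step 2: join C via hash
    card(P join C) = 400*40/(8) = 2000
    cost = 400 + 2*40*6 + 400 = 1280
step 3: join D via nl
    card(P join D) = 2000*40/(5) = 16000
    cost = 1280 + 2000*40 = 81280
step 4: join B via nl
    card(P join B) = 16000*20/(10) = 32000
    cost = 81280 + 16000*20 = 401280

401280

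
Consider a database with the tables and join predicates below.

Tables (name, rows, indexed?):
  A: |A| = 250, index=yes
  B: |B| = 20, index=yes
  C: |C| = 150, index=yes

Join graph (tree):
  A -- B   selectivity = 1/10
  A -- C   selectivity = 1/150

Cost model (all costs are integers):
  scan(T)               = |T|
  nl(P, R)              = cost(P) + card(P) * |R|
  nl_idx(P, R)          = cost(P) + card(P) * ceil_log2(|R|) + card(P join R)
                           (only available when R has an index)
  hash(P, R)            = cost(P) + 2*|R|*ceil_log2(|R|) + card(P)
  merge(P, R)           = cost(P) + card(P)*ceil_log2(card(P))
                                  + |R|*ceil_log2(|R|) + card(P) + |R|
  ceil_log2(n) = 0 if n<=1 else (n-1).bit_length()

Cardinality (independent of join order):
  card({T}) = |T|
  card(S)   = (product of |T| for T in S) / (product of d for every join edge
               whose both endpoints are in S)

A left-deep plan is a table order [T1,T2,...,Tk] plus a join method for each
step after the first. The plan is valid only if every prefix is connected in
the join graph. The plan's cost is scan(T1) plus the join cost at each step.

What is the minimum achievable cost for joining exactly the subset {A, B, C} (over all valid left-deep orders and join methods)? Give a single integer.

2050

Selinger DP over subsets of {A,B,C}:
  {A}: scan cost=250, card=250
  {B}: scan cost=20, card=20
  {C}: scan cost=150, card=150
  {AB}: card=500; try (A,nl_idx)→680, (B,hash)→700, (B,nl_idx)→2000, (A,merge)→2390, (B,merge)→2620, (A,hash)→4040 …(+2); best=680 via (A,nl_idx)
  {AC}: card=250; try (A,nl_idx)→1600, (C,nl_idx)→2500, (C,hash)→2900, (A,merge)→3750, (C,merge)→3850, (A,hash)→4300 …(+2); best=1600 via (A,nl_idx)
  {ABC}: card=500; try (B,hash)→2050, (B,nl_idx)→3350, (C,hash)→3580, (B,merge)→3970, (C,nl_idx)→5180, (B,nl)→6600 …(+2); best=2050 via (B,hash)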